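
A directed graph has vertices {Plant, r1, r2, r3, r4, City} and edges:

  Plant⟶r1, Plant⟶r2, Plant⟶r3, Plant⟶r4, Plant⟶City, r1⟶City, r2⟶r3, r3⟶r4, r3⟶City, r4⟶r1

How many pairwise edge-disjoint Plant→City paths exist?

3

Assign every edge capacity 1; by Menger, the answer equals the max flow.
Path Plant→City (+1); total 1.
Path Plant→r1→City (+1); total 2.
Path Plant→r3→City (+1); total 3.
No residual Plant→City path; max flow = 3.
Certifying cut of size 3: {Plant→City, r1→City, r3→City}.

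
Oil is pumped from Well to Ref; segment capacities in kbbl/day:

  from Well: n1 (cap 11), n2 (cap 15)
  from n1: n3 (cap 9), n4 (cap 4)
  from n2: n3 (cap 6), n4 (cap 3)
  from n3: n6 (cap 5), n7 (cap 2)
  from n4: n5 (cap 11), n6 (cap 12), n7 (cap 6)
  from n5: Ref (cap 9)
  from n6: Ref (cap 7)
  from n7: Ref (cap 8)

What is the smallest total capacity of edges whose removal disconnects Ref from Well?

Augment Well→n1→n3→n6→Ref: bottleneck 5, flow now 5.
Augment Well→n1→n3→n7→Ref: bottleneck 2, flow now 7.
Augment Well→n1→n4→n5→Ref: bottleneck 4, flow now 11.
Augment Well→n2→n4→n5→Ref: bottleneck 3, flow now 14.
No augmenting path remains; maximum flow = 14.
By max-flow min-cut, the minimum cut capacity equals the max flow.
In the residual graph, reachable from Well: {Well, n1, n2, n3}.
Min-cut edges: n1→n4 (4), n2→n4 (3), n3→n6 (5), n3→n7 (2); capacity 4 + 3 + 5 + 2 = 14.

14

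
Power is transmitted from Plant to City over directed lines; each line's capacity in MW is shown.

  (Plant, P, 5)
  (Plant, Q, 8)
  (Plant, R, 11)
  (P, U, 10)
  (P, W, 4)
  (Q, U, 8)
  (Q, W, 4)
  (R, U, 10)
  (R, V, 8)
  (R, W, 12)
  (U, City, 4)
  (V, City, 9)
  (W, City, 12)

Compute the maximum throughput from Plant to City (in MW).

23

Augment Plant→P→U→City: bottleneck 4, flow now 4.
Augment Plant→P→W→City: bottleneck 1, flow now 5.
Augment Plant→Q→W→City: bottleneck 4, flow now 9.
Augment Plant→R→V→City: bottleneck 8, flow now 17.
Augment Plant→R→W→City: bottleneck 3, flow now 20.
Augment Plant→Q→U→P→W→City: bottleneck 3, flow now 23. (uses reverse residual edge)
No augmenting path remains; maximum flow = 23.
In the residual graph, reachable from Plant: {Plant, P, Q, U}.
Min-cut edges: Plant→R (11), P→W (4), Q→W (4), U→City (4); capacity 11 + 4 + 4 + 4 = 23.
This cut is saturated, so no flow can exceed 23.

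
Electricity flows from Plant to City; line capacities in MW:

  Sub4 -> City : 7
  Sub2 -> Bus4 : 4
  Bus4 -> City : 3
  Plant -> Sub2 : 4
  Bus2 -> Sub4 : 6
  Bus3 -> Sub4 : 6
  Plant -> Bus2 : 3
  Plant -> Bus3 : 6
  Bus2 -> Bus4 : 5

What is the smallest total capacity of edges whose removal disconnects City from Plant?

Augment Plant→Bus2→Sub4→City: bottleneck 3, flow now 3.
Augment Plant→Sub2→Bus4→City: bottleneck 3, flow now 6.
Augment Plant→Bus3→Sub4→City: bottleneck 4, flow now 10.
No augmenting path remains; maximum flow = 10.
By max-flow min-cut, the minimum cut capacity equals the max flow.
In the residual graph, reachable from Plant: {Plant, Bus2, Sub2, Bus3, Sub4, Bus4}.
Min-cut edges: Sub4→City (7), Bus4→City (3); capacity 7 + 3 = 10.

10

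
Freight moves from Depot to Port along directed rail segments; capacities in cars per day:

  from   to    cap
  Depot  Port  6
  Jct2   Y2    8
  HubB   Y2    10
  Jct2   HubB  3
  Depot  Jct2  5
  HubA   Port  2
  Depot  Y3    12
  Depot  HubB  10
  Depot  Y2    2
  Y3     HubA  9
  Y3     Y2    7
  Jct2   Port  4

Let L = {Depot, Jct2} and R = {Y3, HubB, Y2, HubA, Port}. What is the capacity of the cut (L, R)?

45

Edges leaving {Depot, Jct2}: Depot→Y3 (12), Depot→HubB (10), Depot→Y2 (2), Depot→Port (6), Jct2→HubB (3), Jct2→Y2 (8), Jct2→Port (4).
Cut capacity = 12 + 10 + 2 + 6 + 3 + 8 + 4 = 45.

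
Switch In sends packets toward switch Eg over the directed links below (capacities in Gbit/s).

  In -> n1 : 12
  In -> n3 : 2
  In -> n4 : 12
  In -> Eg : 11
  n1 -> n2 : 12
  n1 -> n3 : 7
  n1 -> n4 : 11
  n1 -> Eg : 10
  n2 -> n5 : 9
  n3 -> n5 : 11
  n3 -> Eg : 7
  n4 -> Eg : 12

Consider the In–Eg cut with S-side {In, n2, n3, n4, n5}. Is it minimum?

Given cut capacity: 12 + 11 + 7 + 12 = 42.
Augment In→Eg: bottleneck 11, flow now 11.
Augment In→n1→Eg: bottleneck 10, flow now 21.
Augment In→n3→Eg: bottleneck 2, flow now 23.
Augment In→n4→Eg: bottleneck 12, flow now 35.
Augment In→n1→n3→Eg: bottleneck 2, flow now 37.
No augmenting path remains; maximum flow = 37.
In the residual graph, reachable from In: {In}.
Min-cut edges: In→n1 (12), In→n3 (2), In→n4 (12), In→Eg (11); capacity 12 + 2 + 12 + 11 = 37.
Cut capacity 42 exceeds the max flow 37, so it is not minimum.

No — its capacity is 42, but the minimum cut has capacity 37.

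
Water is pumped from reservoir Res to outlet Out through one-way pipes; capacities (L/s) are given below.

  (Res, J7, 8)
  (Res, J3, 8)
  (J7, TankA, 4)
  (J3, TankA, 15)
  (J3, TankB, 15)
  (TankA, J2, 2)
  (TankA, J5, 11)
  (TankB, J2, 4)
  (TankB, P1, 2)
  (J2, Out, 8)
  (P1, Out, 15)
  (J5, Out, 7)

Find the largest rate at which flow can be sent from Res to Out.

Augment Res→J7→TankA→J2→Out: bottleneck 2, flow now 2.
Augment Res→J7→TankA→J5→Out: bottleneck 2, flow now 4.
Augment Res→J3→TankA→J5→Out: bottleneck 5, flow now 9.
Augment Res→J3→TankB→J2→Out: bottleneck 3, flow now 12.
No augmenting path remains; maximum flow = 12.
In the residual graph, reachable from Res: {Res, J7}.
Min-cut edges: Res→J3 (8), J7→TankA (4); capacity 8 + 4 = 12.
This cut is saturated, so no flow can exceed 12.

12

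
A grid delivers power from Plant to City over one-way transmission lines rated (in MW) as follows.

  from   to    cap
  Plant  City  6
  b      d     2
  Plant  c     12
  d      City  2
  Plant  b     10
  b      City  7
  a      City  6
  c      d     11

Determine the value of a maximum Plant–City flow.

Augment Plant→City: bottleneck 6, flow now 6.
Augment Plant→b→City: bottleneck 7, flow now 13.
Augment Plant→b→d→City: bottleneck 2, flow now 15.
No augmenting path remains; maximum flow = 15.
In the residual graph, reachable from Plant: {Plant, b, c, d}.
Min-cut edges: Plant→City (6), b→City (7), d→City (2); capacity 6 + 7 + 2 = 15.
This cut is saturated, so no flow can exceed 15.

15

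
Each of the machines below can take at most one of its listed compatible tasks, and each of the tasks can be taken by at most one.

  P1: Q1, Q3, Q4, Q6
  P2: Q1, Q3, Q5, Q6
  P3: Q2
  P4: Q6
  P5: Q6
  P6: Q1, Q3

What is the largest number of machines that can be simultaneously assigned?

5

Unit-capacity flow: source→left, listed edges, right→sink; max matching = max flow.
Augmenting path P1→Q1 (+1); matched 1.
Augmenting path P2→Q3 (+1); matched 2.
Augmenting path P3→Q2 (+1); matched 3.
Augmenting path P4→Q6 (+1); matched 4.
Augmenting path P6→Q1→P1→Q4 (+1); matched 5.
No augmenting path remains; maximum matching = 5.
König certificate: {P1, P2, P3, P6, Q6} is a vertex cover of size 5 (every listed pair touches it), so no matching can be larger.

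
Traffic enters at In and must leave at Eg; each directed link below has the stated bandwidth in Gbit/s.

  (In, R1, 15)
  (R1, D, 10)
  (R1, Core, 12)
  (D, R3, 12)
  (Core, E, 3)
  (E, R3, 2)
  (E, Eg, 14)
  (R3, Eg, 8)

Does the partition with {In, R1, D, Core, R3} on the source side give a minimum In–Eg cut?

Yes — it is a minimum cut (capacity 11).

Given cut capacity: 3 + 8 = 11.
Augment In→R1→D→R3→Eg: bottleneck 8, flow now 8.
Augment In→R1→Core→E→Eg: bottleneck 3, flow now 11.
No augmenting path remains; maximum flow = 11.
Cut capacity 11 equals the max flow, so it is a minimum cut.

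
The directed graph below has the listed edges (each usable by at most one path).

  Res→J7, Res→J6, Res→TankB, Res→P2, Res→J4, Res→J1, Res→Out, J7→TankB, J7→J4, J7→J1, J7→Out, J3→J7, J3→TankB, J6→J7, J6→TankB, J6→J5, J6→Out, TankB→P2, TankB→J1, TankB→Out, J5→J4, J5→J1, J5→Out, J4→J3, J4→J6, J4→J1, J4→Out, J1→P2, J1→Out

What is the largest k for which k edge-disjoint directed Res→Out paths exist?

Assign every edge capacity 1; by Menger, the answer equals the max flow.
Path Res→Out (+1); total 1.
Path Res→J7→Out (+1); total 2.
Path Res→J6→Out (+1); total 3.
Path Res→TankB→Out (+1); total 4.
Path Res→J4→Out (+1); total 5.
Path Res→J1→Out (+1); total 6.
No residual Res→Out path; max flow = 6.
Certifying cut of size 6: {Res→J1, Res→J4, Res→J6, Res→J7, Res→Out, Res→TankB}.

6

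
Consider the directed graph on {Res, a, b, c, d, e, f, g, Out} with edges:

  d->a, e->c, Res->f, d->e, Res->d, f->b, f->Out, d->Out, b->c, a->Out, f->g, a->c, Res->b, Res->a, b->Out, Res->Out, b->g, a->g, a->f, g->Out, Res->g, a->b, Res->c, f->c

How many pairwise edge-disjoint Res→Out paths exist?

Assign every edge capacity 1; by Menger, the answer equals the max flow.
Path Res→Out (+1); total 1.
Path Res→a→Out (+1); total 2.
Path Res→b→Out (+1); total 3.
Path Res→d→Out (+1); total 4.
Path Res→f→Out (+1); total 5.
Path Res→g→Out (+1); total 6.
No residual Res→Out path; max flow = 6.
Certifying cut of size 6: {Res→Out, Res→a, Res→b, Res→d, Res→f, Res→g}.

6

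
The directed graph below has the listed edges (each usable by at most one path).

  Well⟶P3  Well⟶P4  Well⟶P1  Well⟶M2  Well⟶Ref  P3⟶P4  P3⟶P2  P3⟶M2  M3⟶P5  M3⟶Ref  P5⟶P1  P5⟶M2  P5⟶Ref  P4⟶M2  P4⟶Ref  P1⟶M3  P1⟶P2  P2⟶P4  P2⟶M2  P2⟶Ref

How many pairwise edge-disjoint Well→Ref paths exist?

4

Assign every edge capacity 1; by Menger, the answer equals the max flow.
Path Well→Ref (+1); total 1.
Path Well→P4→Ref (+1); total 2.
Path Well→P3→P2→Ref (+1); total 3.
Path Well→P1→M3→Ref (+1); total 4.
No residual Well→Ref path; max flow = 4.
Certifying cut of size 4: {Well→P1, Well→P3, Well→P4, Well→Ref}.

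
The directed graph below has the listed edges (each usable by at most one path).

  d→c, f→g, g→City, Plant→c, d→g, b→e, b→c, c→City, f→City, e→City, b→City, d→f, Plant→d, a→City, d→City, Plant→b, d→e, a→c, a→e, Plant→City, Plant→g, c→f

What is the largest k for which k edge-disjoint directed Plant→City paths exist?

5

Assign every edge capacity 1; by Menger, the answer equals the max flow.
Path Plant→City (+1); total 1.
Path Plant→b→City (+1); total 2.
Path Plant→c→City (+1); total 3.
Path Plant→d→City (+1); total 4.
Path Plant→g→City (+1); total 5.
No residual Plant→City path; max flow = 5.
Certifying cut of size 5: {Plant→City, Plant→b, Plant→c, Plant→d, Plant→g}.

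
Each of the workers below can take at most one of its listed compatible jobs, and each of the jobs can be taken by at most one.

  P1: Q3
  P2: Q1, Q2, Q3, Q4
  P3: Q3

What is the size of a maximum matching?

2

Unit-capacity flow: source→left, listed edges, right→sink; max matching = max flow.
Augmenting path P1→Q3 (+1); matched 1.
Augmenting path P2→Q1 (+1); matched 2.
No augmenting path remains; maximum matching = 2.
König certificate: {P2, Q3} is a vertex cover of size 2 (every listed pair touches it), so no matching can be larger.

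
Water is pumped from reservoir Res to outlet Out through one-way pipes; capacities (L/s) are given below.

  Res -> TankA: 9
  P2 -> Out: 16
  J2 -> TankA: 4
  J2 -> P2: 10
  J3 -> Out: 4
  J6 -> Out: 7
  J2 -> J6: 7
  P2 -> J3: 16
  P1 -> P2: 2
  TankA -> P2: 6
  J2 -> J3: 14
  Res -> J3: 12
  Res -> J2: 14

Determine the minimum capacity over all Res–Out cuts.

24

Augment Res→J3→Out: bottleneck 4, flow now 4.
Augment Res→J2→P2→Out: bottleneck 10, flow now 14.
Augment Res→J2→J6→Out: bottleneck 4, flow now 18.
Augment Res→TankA→P2→Out: bottleneck 6, flow now 24.
No augmenting path remains; maximum flow = 24.
By max-flow min-cut, the minimum cut capacity equals the max flow.
In the residual graph, reachable from Res: {Res, TankA, J3}.
Min-cut edges: Res→J2 (14), TankA→P2 (6), J3→Out (4); capacity 14 + 6 + 4 = 24.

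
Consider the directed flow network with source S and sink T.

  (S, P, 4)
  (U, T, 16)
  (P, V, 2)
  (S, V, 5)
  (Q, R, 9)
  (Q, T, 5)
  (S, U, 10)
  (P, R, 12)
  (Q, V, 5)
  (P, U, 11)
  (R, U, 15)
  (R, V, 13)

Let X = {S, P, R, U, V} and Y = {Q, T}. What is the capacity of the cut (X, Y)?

Edges leaving {S, P, R, U, V}: U→T (16).
Cut capacity = 16 = 16.

16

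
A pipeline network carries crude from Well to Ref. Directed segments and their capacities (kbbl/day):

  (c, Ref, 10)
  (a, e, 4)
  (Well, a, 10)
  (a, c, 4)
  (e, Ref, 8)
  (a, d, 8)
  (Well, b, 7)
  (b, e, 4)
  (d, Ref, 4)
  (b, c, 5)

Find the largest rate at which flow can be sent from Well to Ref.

17

Augment Well→a→c→Ref: bottleneck 4, flow now 4.
Augment Well→a→d→Ref: bottleneck 4, flow now 8.
Augment Well→a→e→Ref: bottleneck 2, flow now 10.
Augment Well→b→c→Ref: bottleneck 5, flow now 15.
Augment Well→b→e→Ref: bottleneck 2, flow now 17.
No augmenting path remains; maximum flow = 17.
In the residual graph, reachable from Well: {Well}.
Min-cut edges: Well→a (10), Well→b (7); capacity 10 + 7 = 17.
This cut is saturated, so no flow can exceed 17.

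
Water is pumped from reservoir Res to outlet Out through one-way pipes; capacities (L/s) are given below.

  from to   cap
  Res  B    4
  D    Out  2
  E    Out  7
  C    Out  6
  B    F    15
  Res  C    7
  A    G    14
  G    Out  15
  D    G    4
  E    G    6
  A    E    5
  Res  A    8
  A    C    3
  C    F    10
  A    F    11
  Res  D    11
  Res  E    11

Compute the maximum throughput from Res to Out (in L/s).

30

Augment Res→C→Out: bottleneck 6, flow now 6.
Augment Res→D→Out: bottleneck 2, flow now 8.
Augment Res→E→Out: bottleneck 7, flow now 15.
Augment Res→A→G→Out: bottleneck 8, flow now 23.
Augment Res→D→G→Out: bottleneck 4, flow now 27.
Augment Res→E→G→Out: bottleneck 3, flow now 30.
No augmenting path remains; maximum flow = 30.
In the residual graph, reachable from Res: {Res, A, B, C, D, E, F, G}.
Min-cut edges: C→Out (6), D→Out (2), E→Out (7), G→Out (15); capacity 6 + 2 + 7 + 15 = 30.
This cut is saturated, so no flow can exceed 30.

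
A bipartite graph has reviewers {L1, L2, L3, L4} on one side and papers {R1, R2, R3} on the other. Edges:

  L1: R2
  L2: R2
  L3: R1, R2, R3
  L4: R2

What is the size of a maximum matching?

Unit-capacity flow: source→left, listed edges, right→sink; max matching = max flow.
Augmenting path L1→R2 (+1); matched 1.
Augmenting path L3→R1 (+1); matched 2.
No augmenting path remains; maximum matching = 2.
König certificate: {L3, R2} is a vertex cover of size 2 (every listed pair touches it), so no matching can be larger.

2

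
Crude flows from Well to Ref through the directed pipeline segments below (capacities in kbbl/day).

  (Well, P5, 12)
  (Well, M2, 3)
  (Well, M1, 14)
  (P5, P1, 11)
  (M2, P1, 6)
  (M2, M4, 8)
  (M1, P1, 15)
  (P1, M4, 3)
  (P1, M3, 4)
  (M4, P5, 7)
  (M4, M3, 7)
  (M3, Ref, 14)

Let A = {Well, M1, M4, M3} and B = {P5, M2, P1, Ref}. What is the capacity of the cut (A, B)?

51

Edges leaving {Well, M1, M4, M3}: Well→P5 (12), Well→M2 (3), M1→P1 (15), M4→P5 (7), M3→Ref (14).
Cut capacity = 12 + 3 + 15 + 7 + 14 = 51.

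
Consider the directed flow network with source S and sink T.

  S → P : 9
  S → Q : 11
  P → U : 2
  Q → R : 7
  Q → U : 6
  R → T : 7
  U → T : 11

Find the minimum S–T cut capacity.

13

Augment S→P→U→T: bottleneck 2, flow now 2.
Augment S→Q→R→T: bottleneck 7, flow now 9.
Augment S→Q→U→T: bottleneck 4, flow now 13.
No augmenting path remains; maximum flow = 13.
By max-flow min-cut, the minimum cut capacity equals the max flow.
In the residual graph, reachable from S: {S, P}.
Min-cut edges: S→Q (11), P→U (2); capacity 11 + 2 = 13.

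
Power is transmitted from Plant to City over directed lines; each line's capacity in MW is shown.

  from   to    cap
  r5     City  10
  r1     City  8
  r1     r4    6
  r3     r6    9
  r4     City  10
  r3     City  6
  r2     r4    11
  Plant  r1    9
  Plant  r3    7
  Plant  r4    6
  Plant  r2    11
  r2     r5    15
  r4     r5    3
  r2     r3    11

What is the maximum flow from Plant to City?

32

Augment Plant→r1→City: bottleneck 8, flow now 8.
Augment Plant→r3→City: bottleneck 6, flow now 14.
Augment Plant→r4→City: bottleneck 6, flow now 20.
Augment Plant→r1→r4→City: bottleneck 1, flow now 21.
Augment Plant→r2→r4→City: bottleneck 3, flow now 24.
Augment Plant→r2→r5→City: bottleneck 8, flow now 32.
No augmenting path remains; maximum flow = 32.
In the residual graph, reachable from Plant: {Plant, r3, r6}.
Min-cut edges: Plant→r1 (9), Plant→r2 (11), Plant→r4 (6), r3→City (6); capacity 9 + 11 + 6 + 6 = 32.
This cut is saturated, so no flow can exceed 32.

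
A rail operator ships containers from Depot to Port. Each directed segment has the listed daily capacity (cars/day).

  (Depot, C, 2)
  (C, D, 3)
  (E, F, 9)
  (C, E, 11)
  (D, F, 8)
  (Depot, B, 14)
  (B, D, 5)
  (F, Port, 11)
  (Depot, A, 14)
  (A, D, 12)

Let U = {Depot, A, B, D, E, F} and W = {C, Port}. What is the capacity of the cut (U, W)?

13

Edges leaving {Depot, A, B, D, E, F}: Depot→C (2), F→Port (11).
Cut capacity = 2 + 11 = 13.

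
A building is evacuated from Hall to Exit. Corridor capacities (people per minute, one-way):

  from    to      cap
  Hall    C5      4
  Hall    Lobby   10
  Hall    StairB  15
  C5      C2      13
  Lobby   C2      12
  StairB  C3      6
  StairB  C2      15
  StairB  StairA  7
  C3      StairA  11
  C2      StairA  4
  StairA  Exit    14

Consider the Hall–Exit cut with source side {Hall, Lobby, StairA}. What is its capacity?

Edges leaving {Hall, Lobby, StairA}: Hall→C5 (4), Hall→StairB (15), Lobby→C2 (12), StairA→Exit (14).
Cut capacity = 4 + 15 + 12 + 14 = 45.

45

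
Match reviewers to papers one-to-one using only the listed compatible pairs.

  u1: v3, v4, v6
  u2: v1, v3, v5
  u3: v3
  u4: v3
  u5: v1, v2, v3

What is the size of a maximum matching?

4

Unit-capacity flow: source→left, listed edges, right→sink; max matching = max flow.
Augmenting path u1→v3 (+1); matched 1.
Augmenting path u2→v1 (+1); matched 2.
Augmenting path u5→v2 (+1); matched 3.
Augmenting path u3→v3→u1→v4 (+1); matched 4.
No augmenting path remains; maximum matching = 4.
König certificate: {u1, u2, u5, v3} is a vertex cover of size 4 (every listed pair touches it), so no matching can be larger.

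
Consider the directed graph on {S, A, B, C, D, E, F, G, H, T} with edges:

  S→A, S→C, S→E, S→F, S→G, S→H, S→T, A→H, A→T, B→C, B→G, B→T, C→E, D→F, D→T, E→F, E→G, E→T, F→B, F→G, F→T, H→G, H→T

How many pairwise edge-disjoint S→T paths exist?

6

Assign every edge capacity 1; by Menger, the answer equals the max flow.
Path S→T (+1); total 1.
Path S→A→T (+1); total 2.
Path S→E→T (+1); total 3.
Path S→F→T (+1); total 4.
Path S→H→T (+1); total 5.
Path S→C→E→F→B→T (+1); total 6.
No residual S→T path; max flow = 6.
Certifying cut of size 6: {S→A, S→C, S→E, S→F, S→H, S→T}.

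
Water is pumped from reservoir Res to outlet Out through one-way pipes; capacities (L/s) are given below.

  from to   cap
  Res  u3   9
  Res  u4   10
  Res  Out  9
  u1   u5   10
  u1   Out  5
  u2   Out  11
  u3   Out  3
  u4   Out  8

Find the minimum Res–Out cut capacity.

20

Augment Res→Out: bottleneck 9, flow now 9.
Augment Res→u3→Out: bottleneck 3, flow now 12.
Augment Res→u4→Out: bottleneck 8, flow now 20.
No augmenting path remains; maximum flow = 20.
By max-flow min-cut, the minimum cut capacity equals the max flow.
In the residual graph, reachable from Res: {Res, u3, u4}.
Min-cut edges: Res→Out (9), u3→Out (3), u4→Out (8); capacity 9 + 3 + 8 = 20.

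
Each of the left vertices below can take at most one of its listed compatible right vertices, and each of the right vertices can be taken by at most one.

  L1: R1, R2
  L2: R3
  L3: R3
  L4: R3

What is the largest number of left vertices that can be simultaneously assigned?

Unit-capacity flow: source→left, listed edges, right→sink; max matching = max flow.
Augmenting path L1→R1 (+1); matched 1.
Augmenting path L2→R3 (+1); matched 2.
No augmenting path remains; maximum matching = 2.
König certificate: {L1, R3} is a vertex cover of size 2 (every listed pair touches it), so no matching can be larger.

2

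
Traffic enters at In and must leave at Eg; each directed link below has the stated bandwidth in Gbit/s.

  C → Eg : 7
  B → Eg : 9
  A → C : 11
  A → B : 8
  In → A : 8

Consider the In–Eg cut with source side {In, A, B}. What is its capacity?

20

Edges leaving {In, A, B}: A→C (11), B→Eg (9).
Cut capacity = 11 + 9 = 20.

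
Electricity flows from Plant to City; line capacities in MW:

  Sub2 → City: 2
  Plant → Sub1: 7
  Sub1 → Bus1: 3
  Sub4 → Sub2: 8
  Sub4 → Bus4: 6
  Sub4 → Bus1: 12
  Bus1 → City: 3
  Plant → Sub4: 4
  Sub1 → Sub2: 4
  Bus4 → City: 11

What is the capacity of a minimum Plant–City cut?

Augment Plant→Sub4→Bus4→City: bottleneck 4, flow now 4.
Augment Plant→Sub1→Bus1→City: bottleneck 3, flow now 7.
Augment Plant→Sub1→Sub2→City: bottleneck 2, flow now 9.
No augmenting path remains; maximum flow = 9.
By max-flow min-cut, the minimum cut capacity equals the max flow.
In the residual graph, reachable from Plant: {Plant, Sub1, Sub2}.
Min-cut edges: Plant→Sub4 (4), Sub1→Bus1 (3), Sub2→City (2); capacity 4 + 3 + 2 = 9.

9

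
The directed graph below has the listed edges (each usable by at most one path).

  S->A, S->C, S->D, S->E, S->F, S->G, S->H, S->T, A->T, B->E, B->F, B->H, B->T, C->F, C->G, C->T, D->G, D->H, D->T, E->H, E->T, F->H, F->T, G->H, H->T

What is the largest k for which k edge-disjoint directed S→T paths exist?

7

Assign every edge capacity 1; by Menger, the answer equals the max flow.
Path S→T (+1); total 1.
Path S→A→T (+1); total 2.
Path S→C→T (+1); total 3.
Path S→D→T (+1); total 4.
Path S→E→T (+1); total 5.
Path S→F→T (+1); total 6.
Path S→H→T (+1); total 7.
No residual S→T path; max flow = 7.
Certifying cut of size 7: {H→T, S→A, S→C, S→D, S→E, S→F, S→T}.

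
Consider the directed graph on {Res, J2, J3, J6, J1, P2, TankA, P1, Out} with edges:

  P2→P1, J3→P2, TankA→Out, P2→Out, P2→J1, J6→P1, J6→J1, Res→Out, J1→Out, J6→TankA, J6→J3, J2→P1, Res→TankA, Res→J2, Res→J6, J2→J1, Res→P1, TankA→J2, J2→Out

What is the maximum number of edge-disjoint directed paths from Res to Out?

Assign every edge capacity 1; by Menger, the answer equals the max flow.
Path Res→Out (+1); total 1.
Path Res→J2→Out (+1); total 2.
Path Res→TankA→Out (+1); total 3.
Path Res→J6→J1→Out (+1); total 4.
No residual Res→Out path; max flow = 4.
Certifying cut of size 4: {Res→J2, Res→J6, Res→Out, Res→TankA}.

4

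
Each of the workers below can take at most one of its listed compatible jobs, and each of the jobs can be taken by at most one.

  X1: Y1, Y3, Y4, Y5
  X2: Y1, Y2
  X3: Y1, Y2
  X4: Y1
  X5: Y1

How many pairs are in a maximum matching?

3

Unit-capacity flow: source→left, listed edges, right→sink; max matching = max flow.
Augmenting path X1→Y1 (+1); matched 1.
Augmenting path X2→Y2 (+1); matched 2.
Augmenting path X3→Y1→X1→Y3 (+1); matched 3.
No augmenting path remains; maximum matching = 3.
König certificate: {X1, Y1, Y2} is a vertex cover of size 3 (every listed pair touches it), so no matching can be larger.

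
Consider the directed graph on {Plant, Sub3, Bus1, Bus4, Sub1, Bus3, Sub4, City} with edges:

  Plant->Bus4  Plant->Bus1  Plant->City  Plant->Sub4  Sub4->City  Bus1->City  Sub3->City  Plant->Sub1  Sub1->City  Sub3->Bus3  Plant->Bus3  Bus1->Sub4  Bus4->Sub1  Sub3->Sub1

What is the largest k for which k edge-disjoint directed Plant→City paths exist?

Assign every edge capacity 1; by Menger, the answer equals the max flow.
Path Plant→City (+1); total 1.
Path Plant→Bus1→City (+1); total 2.
Path Plant→Sub1→City (+1); total 3.
Path Plant→Sub4→City (+1); total 4.
No residual Plant→City path; max flow = 4.
Certifying cut of size 4: {Plant→Bus1, Plant→City, Plant→Sub4, Sub1→City}.

4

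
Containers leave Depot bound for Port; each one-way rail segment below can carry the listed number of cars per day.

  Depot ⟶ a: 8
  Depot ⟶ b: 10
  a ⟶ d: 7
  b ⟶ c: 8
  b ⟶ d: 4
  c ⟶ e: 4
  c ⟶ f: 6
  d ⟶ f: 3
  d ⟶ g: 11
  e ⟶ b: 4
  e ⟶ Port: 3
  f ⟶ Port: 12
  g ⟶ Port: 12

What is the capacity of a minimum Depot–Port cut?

17

Augment Depot→a→d→f→Port: bottleneck 3, flow now 3.
Augment Depot→a→d→g→Port: bottleneck 4, flow now 7.
Augment Depot→b→c→e→Port: bottleneck 3, flow now 10.
Augment Depot→b→c→f→Port: bottleneck 5, flow now 15.
Augment Depot→b→d→g→Port: bottleneck 2, flow now 17.
No augmenting path remains; maximum flow = 17.
By max-flow min-cut, the minimum cut capacity equals the max flow.
In the residual graph, reachable from Depot: {Depot, a}.
Min-cut edges: Depot→b (10), a→d (7); capacity 10 + 7 = 17.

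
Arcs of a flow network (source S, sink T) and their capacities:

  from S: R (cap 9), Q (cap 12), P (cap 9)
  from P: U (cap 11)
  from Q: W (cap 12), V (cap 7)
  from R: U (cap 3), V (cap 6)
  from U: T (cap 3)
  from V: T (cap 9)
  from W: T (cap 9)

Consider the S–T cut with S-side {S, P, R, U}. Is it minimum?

Yes — it is a minimum cut (capacity 21).

Given cut capacity: 12 + 6 + 3 = 21.
Augment S→P→U→T: bottleneck 3, flow now 3.
Augment S→Q→V→T: bottleneck 7, flow now 10.
Augment S→Q→W→T: bottleneck 5, flow now 15.
Augment S→R→V→T: bottleneck 2, flow now 17.
Augment S→R→V→Q→W→T: bottleneck 4, flow now 21. (uses reverse residual edge)
No augmenting path remains; maximum flow = 21.
Cut capacity 21 equals the max flow, so it is a minimum cut.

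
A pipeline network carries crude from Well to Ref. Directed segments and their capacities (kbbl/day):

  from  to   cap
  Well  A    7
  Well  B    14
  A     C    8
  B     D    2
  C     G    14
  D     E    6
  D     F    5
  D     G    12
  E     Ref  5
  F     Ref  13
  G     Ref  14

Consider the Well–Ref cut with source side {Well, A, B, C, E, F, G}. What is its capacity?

34

Edges leaving {Well, A, B, C, E, F, G}: B→D (2), E→Ref (5), F→Ref (13), G→Ref (14).
Cut capacity = 2 + 5 + 13 + 14 = 34.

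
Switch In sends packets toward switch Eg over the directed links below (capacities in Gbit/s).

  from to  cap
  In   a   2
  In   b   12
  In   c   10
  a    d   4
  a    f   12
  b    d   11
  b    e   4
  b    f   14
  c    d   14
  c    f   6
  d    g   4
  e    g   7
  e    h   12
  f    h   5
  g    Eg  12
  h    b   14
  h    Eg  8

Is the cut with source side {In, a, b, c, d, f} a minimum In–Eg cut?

Yes — it is a minimum cut (capacity 13).

Given cut capacity: 4 + 4 + 5 = 13.
Augment In→a→d→g→Eg: bottleneck 2, flow now 2.
Augment In→b→d→g→Eg: bottleneck 2, flow now 4.
Augment In→b→e→g→Eg: bottleneck 4, flow now 8.
Augment In→b→f→h→Eg: bottleneck 5, flow now 13.
No augmenting path remains; maximum flow = 13.
Cut capacity 13 equals the max flow, so it is a minimum cut.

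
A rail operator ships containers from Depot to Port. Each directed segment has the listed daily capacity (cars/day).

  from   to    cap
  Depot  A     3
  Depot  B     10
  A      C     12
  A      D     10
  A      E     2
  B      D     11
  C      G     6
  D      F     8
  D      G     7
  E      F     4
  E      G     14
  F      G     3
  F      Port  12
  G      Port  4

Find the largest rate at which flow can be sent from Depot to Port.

13

Augment Depot→A→C→G→Port: bottleneck 3, flow now 3.
Augment Depot→B→D→F→Port: bottleneck 8, flow now 11.
Augment Depot→B→D→G→Port: bottleneck 1, flow now 12.
Augment Depot→B→D→G→C→A→E→F→Port: bottleneck 1, flow now 13. (uses reverse residual edge)
No augmenting path remains; maximum flow = 13.
In the residual graph, reachable from Depot: {Depot}.
Min-cut edges: Depot→A (3), Depot→B (10); capacity 3 + 10 = 13.
This cut is saturated, so no flow can exceed 13.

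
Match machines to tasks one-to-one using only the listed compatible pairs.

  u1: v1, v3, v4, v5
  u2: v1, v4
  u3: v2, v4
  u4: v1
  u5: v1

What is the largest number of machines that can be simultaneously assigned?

Unit-capacity flow: source→left, listed edges, right→sink; max matching = max flow.
Augmenting path u1→v1 (+1); matched 1.
Augmenting path u2→v4 (+1); matched 2.
Augmenting path u3→v2 (+1); matched 3.
Augmenting path u4→v1→u1→v3 (+1); matched 4.
No augmenting path remains; maximum matching = 4.
König certificate: {u1, u2, u3, v1} is a vertex cover of size 4 (every listed pair touches it), so no matching can be larger.

4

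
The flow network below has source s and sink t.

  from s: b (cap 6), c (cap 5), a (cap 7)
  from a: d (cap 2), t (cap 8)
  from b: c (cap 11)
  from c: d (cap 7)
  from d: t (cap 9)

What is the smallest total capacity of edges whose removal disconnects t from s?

14

Augment s→a→t: bottleneck 7, flow now 7.
Augment s→c→d→t: bottleneck 5, flow now 12.
Augment s→b→c→d→t: bottleneck 2, flow now 14.
No augmenting path remains; maximum flow = 14.
By max-flow min-cut, the minimum cut capacity equals the max flow.
In the residual graph, reachable from s: {s, b, c}.
Min-cut edges: s→a (7), c→d (7); capacity 7 + 7 = 14.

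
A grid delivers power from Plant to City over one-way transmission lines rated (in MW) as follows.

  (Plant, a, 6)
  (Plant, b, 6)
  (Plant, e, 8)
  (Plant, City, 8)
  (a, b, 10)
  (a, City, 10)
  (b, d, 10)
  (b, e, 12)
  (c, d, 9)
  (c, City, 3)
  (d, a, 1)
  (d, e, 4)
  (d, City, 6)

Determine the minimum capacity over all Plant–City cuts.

Augment Plant→City: bottleneck 8, flow now 8.
Augment Plant→a→City: bottleneck 6, flow now 14.
Augment Plant→b→d→City: bottleneck 6, flow now 20.
No augmenting path remains; maximum flow = 20.
By max-flow min-cut, the minimum cut capacity equals the max flow.
In the residual graph, reachable from Plant: {Plant, e}.
Min-cut edges: Plant→a (6), Plant→b (6), Plant→City (8); capacity 6 + 6 + 8 = 20.

20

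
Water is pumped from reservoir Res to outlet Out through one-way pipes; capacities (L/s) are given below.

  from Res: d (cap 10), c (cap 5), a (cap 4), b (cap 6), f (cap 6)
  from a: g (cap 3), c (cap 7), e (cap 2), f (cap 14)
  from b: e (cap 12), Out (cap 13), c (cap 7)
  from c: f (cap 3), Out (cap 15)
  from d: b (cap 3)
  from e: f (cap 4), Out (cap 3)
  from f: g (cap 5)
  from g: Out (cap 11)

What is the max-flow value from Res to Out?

Augment Res→b→Out: bottleneck 6, flow now 6.
Augment Res→c→Out: bottleneck 5, flow now 11.
Augment Res→a→c→Out: bottleneck 4, flow now 15.
Augment Res→d→b→Out: bottleneck 3, flow now 18.
Augment Res→f→g→Out: bottleneck 5, flow now 23.
No augmenting path remains; maximum flow = 23.
In the residual graph, reachable from Res: {Res, d, f}.
Min-cut edges: Res→a (4), Res→b (6), Res→c (5), d→b (3), f→g (5); capacity 4 + 6 + 5 + 3 + 5 = 23.
This cut is saturated, so no flow can exceed 23.

23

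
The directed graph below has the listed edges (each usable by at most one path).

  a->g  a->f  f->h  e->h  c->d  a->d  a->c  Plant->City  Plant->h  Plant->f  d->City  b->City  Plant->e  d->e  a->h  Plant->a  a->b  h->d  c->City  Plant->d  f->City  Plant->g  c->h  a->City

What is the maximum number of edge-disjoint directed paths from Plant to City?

4

Assign every edge capacity 1; by Menger, the answer equals the max flow.
Path Plant→City (+1); total 1.
Path Plant→a→City (+1); total 2.
Path Plant→d→City (+1); total 3.
Path Plant→f→City (+1); total 4.
No residual Plant→City path; max flow = 4.
Certifying cut of size 4: {Plant→City, Plant→a, Plant→f, d→City}.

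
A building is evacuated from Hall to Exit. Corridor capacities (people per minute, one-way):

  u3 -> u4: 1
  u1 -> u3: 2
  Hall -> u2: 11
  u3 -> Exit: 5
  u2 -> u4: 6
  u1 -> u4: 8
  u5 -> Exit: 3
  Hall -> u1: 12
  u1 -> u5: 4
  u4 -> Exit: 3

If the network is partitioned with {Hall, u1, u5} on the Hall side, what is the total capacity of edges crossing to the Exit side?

24

Edges leaving {Hall, u1, u5}: Hall→u2 (11), u1→u3 (2), u1→u4 (8), u5→Exit (3).
Cut capacity = 11 + 2 + 8 + 3 = 24.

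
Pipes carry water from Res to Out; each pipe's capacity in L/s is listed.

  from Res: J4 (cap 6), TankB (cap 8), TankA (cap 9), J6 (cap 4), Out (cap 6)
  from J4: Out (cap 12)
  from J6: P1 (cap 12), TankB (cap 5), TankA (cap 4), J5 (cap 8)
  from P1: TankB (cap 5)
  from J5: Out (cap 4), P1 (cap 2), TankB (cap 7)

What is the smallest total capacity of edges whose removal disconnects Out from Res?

16

Augment Res→Out: bottleneck 6, flow now 6.
Augment Res→J4→Out: bottleneck 6, flow now 12.
Augment Res→J6→J5→Out: bottleneck 4, flow now 16.
No augmenting path remains; maximum flow = 16.
By max-flow min-cut, the minimum cut capacity equals the max flow.
In the residual graph, reachable from Res: {Res, TankB, TankA}.
Min-cut edges: Res→J4 (6), Res→J6 (4), Res→Out (6); capacity 6 + 4 + 6 = 16.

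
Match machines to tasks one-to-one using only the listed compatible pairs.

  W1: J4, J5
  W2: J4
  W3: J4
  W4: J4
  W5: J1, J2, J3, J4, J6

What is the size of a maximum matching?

Unit-capacity flow: source→left, listed edges, right→sink; max matching = max flow.
Augmenting path W1→J4 (+1); matched 1.
Augmenting path W5→J1 (+1); matched 2.
Augmenting path W2→J4→W1→J5 (+1); matched 3.
No augmenting path remains; maximum matching = 3.
König certificate: {W1, W5, J4} is a vertex cover of size 3 (every listed pair touches it), so no matching can be larger.

3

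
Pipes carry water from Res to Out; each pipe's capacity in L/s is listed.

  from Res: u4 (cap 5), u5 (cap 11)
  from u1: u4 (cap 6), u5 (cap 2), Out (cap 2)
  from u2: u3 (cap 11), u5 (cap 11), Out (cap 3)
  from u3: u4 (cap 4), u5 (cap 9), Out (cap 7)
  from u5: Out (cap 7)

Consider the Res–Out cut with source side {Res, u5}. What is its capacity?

Edges leaving {Res, u5}: Res→u4 (5), u5→Out (7).
Cut capacity = 5 + 7 = 12.

12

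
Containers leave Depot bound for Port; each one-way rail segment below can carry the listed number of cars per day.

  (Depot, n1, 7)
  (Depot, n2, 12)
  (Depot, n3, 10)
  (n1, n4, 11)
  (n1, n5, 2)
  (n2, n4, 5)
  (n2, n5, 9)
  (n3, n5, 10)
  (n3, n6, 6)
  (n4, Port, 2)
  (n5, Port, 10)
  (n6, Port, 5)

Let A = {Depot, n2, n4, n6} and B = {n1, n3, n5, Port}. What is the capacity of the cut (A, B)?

33

Edges leaving {Depot, n2, n4, n6}: Depot→n1 (7), Depot→n3 (10), n2→n5 (9), n4→Port (2), n6→Port (5).
Cut capacity = 7 + 10 + 9 + 2 + 5 = 33.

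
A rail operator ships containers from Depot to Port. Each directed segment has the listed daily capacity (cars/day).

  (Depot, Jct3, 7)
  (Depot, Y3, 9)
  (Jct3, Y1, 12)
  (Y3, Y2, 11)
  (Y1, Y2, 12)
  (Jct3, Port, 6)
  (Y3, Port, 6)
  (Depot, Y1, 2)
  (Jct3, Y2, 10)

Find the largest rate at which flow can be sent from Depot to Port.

12

Augment Depot→Y3→Port: bottleneck 6, flow now 6.
Augment Depot→Jct3→Port: bottleneck 6, flow now 12.
No augmenting path remains; maximum flow = 12.
In the residual graph, reachable from Depot: {Depot, Y3, Jct3, Y1, Y2}.
Min-cut edges: Y3→Port (6), Jct3→Port (6); capacity 6 + 6 = 12.
This cut is saturated, so no flow can exceed 12.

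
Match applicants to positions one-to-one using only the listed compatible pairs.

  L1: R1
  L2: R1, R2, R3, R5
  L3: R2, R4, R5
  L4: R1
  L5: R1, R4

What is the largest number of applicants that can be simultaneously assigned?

4

Unit-capacity flow: source→left, listed edges, right→sink; max matching = max flow.
Augmenting path L1→R1 (+1); matched 1.
Augmenting path L2→R2 (+1); matched 2.
Augmenting path L3→R4 (+1); matched 3.
Augmenting path L5→R4→L3→R5 (+1); matched 4.
No augmenting path remains; maximum matching = 4.
König certificate: {L2, L3, L5, R1} is a vertex cover of size 4 (every listed pair touches it), so no matching can be larger.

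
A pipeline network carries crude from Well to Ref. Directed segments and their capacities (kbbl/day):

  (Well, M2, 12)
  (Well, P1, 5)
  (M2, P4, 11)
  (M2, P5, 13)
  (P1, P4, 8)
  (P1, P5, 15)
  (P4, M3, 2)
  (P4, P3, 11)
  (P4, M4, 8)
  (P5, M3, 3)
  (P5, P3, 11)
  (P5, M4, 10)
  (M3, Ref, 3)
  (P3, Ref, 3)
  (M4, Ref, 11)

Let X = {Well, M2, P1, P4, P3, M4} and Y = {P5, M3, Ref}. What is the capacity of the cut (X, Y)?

Edges leaving {Well, M2, P1, P4, P3, M4}: M2→P5 (13), P1→P5 (15), P4→M3 (2), P3→Ref (3), M4→Ref (11).
Cut capacity = 13 + 15 + 2 + 3 + 11 = 44.

44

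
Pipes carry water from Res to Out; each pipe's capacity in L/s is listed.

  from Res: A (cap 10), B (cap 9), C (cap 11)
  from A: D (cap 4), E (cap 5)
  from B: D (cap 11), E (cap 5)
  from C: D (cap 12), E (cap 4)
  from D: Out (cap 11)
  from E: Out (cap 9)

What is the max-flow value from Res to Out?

20

Augment Res→A→D→Out: bottleneck 4, flow now 4.
Augment Res→A→E→Out: bottleneck 5, flow now 9.
Augment Res→B→D→Out: bottleneck 7, flow now 16.
Augment Res→B→E→Out: bottleneck 2, flow now 18.
Augment Res→C→E→Out: bottleneck 2, flow now 20.
No augmenting path remains; maximum flow = 20.
In the residual graph, reachable from Res: {Res, A, B, C, D, E}.
Min-cut edges: D→Out (11), E→Out (9); capacity 11 + 9 = 20.
This cut is saturated, so no flow can exceed 20.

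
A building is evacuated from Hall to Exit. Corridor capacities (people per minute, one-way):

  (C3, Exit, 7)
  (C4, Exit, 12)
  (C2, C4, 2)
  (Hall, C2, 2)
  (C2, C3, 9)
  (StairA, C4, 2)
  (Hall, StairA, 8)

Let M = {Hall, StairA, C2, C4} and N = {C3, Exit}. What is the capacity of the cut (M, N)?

21

Edges leaving {Hall, StairA, C2, C4}: C2→C3 (9), C4→Exit (12).
Cut capacity = 9 + 12 = 21.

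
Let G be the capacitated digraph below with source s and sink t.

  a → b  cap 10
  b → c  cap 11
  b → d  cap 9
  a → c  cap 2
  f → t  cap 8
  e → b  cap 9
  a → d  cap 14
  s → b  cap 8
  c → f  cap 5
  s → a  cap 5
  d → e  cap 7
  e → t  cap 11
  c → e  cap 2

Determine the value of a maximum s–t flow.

13

Augment s→a→c→e→t: bottleneck 2, flow now 2.
Augment s→a→d→e→t: bottleneck 3, flow now 5.
Augment s→b→c→f→t: bottleneck 5, flow now 10.
Augment s→b→d→e→t: bottleneck 3, flow now 13.
No augmenting path remains; maximum flow = 13.
In the residual graph, reachable from s: {s}.
Min-cut edges: s→a (5), s→b (8); capacity 5 + 8 = 13.
This cut is saturated, so no flow can exceed 13.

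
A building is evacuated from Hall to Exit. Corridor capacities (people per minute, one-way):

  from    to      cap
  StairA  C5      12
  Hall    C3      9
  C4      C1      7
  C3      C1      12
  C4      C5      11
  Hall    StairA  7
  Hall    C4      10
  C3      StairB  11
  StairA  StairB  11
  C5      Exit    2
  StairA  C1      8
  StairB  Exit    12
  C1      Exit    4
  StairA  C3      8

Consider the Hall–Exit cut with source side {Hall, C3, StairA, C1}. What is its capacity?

Edges leaving {Hall, C3, StairA, C1}: Hall→C4 (10), C3→StairB (11), StairA→C5 (12), StairA→StairB (11), C1→Exit (4).
Cut capacity = 10 + 11 + 12 + 11 + 4 = 48.

48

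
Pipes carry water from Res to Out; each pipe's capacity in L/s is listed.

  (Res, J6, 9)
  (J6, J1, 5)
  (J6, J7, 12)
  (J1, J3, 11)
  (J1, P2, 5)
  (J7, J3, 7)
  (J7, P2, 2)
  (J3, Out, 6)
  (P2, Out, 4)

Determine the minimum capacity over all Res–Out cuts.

9

Augment Res→J6→J1→J3→Out: bottleneck 5, flow now 5.
Augment Res→J6→J7→J3→Out: bottleneck 1, flow now 6.
Augment Res→J6→J7→P2→Out: bottleneck 2, flow now 8.
Augment Res→J6→J7→J3→J1→P2→Out: bottleneck 1, flow now 9. (uses reverse residual edge)
No augmenting path remains; maximum flow = 9.
By max-flow min-cut, the minimum cut capacity equals the max flow.
In the residual graph, reachable from Res: {Res}.
Min-cut edges: Res→J6 (9); capacity 9 = 9.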